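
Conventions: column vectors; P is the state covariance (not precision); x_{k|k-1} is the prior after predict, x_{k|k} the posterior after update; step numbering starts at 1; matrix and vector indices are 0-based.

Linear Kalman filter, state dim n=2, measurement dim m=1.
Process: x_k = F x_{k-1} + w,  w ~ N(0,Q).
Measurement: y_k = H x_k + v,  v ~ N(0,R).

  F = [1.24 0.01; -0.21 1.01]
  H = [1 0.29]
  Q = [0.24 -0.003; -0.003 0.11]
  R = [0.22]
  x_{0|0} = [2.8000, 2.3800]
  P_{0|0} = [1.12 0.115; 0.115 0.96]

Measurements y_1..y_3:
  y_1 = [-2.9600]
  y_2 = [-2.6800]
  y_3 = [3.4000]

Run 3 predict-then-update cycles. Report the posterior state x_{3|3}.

step 1: x^-=[3.4958, 1.8158]  P^-=[1.9651 -0.1412; -0.1412 1.0899]  S=[2.1948]  K=[0.8767; 0.0797]  nu=[-6.9824]  x^+=[-2.6253, 1.2594]  P^+=[0.2783 -0.2945; -0.2945 1.0760]
step 2: x^-=[-3.2428, 1.8233]  P^-=[0.6607 -0.4328; -0.4328 1.3448]  S=[0.7427]  K=[0.7205; -0.0576]  nu=[0.0341]  x^+=[-3.2183, 1.8213]  P^+=[0.2751 -0.4020; -0.4020 1.3423]
step 3: x^-=[-3.9725, 2.5154]  P^-=[0.6531 -0.5636; -0.5636 1.6619]  S=[0.6860]  K=[0.7138; -0.1191]  nu=[6.6430]  x^+=[0.7695, 1.7245]  P^+=[0.3036 -0.5053; -0.5053 1.6522]

x_post = [0.7695, 1.7245]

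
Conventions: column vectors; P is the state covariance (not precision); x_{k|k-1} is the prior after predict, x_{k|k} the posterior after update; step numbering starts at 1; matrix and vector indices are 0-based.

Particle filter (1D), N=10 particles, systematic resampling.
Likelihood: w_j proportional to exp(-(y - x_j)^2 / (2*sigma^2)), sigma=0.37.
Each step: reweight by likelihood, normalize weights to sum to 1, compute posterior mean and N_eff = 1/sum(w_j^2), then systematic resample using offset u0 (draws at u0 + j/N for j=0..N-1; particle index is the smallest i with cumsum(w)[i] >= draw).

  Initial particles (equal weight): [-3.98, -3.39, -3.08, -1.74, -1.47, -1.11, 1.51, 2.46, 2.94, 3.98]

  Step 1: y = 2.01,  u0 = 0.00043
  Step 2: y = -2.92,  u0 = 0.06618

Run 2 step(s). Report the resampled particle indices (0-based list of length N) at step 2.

resampled_idx = [0, 0, 1, 1, 2, 2, 3, 3, 4, 4]

step 1: w=[0.0000, 0.0000, 0.0000, 0.0000, 0.0000, 0.0000, 0.4357, 0.5182, 0.0461, 0.0000]  mean=2.0682  Neff=2.1716  idx=[6, 6, 6, 6, 6, 7, 7, 7, 7, 7]
step 2: w=[0.2000, 0.2000, 0.2000, 0.2000, 0.2000, 0.0000, 0.0000, 0.0000, 0.0000, 0.0000]  mean=1.5100  Neff=5.0000  idx=[0, 0, 1, 1, 2, 2, 3, 3, 4, 4]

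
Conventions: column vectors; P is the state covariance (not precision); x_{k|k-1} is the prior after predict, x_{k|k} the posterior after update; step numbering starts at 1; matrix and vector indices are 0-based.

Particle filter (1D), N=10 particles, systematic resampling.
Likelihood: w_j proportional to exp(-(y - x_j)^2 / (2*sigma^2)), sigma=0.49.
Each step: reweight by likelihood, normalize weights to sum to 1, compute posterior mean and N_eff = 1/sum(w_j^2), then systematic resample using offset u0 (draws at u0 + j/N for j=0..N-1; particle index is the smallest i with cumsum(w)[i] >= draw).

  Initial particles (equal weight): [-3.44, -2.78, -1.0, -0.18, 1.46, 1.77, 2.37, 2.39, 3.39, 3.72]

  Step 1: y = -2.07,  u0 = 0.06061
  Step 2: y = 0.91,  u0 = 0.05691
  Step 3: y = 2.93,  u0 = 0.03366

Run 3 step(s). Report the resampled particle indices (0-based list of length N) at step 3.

step 1: w=[0.0434, 0.7562, 0.1991, 0.0013, 0.0000, 0.0000, 0.0000, 0.0000, 0.0000, 0.0000]  mean=-2.4509  Neff=1.6302  idx=[1, 1, 1, 1, 1, 1, 1, 1, 2, 2]
step 2: w=[0.0000, 0.0000, 0.0000, 0.0000, 0.0000, 0.0000, 0.0000, 0.0000, 0.5000, 0.5000]  mean=-1.0000  Neff=2.0000  idx=[8, 8, 8, 8, 8, 9, 9, 9, 9, 9]
step 3: w=[0.1000, 0.1000, 0.1000, 0.1000, 0.1000, 0.1000, 0.1000, 0.1000, 0.1000, 0.1000]  mean=-1.0000  Neff=10.0000  idx=[0, 1, 2, 3, 4, 5, 6, 7, 8, 9]

resampled_idx = [0, 1, 2, 3, 4, 5, 6, 7, 8, 9]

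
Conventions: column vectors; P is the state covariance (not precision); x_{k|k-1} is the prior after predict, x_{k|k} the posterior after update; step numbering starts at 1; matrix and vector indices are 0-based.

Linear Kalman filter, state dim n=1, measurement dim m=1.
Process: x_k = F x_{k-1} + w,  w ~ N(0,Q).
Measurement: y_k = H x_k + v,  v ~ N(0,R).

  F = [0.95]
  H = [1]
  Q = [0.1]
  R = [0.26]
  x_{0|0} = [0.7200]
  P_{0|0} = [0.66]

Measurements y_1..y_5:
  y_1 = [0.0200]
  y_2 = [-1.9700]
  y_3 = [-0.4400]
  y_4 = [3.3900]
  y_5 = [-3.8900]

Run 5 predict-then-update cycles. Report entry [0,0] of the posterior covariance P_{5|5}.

step 1: x^-=[0.6840]  P^-=[0.6956]  S=[0.9556]  K=[0.7279]  nu=[-0.6640]  x^+=[0.2007]  P^+=[0.1893]
step 2: x^-=[0.1906]  P^-=[0.2708]  S=[0.5308]  K=[0.5102]  nu=[-2.1606]  x^+=[-0.9117]  P^+=[0.1326]
step 3: x^-=[-0.8661]  P^-=[0.2197]  S=[0.4797]  K=[0.4580]  nu=[0.4261]  x^+=[-0.6709]  P^+=[0.1191]
step 4: x^-=[-0.6374]  P^-=[0.2075]  S=[0.4675]  K=[0.4438]  nu=[4.0274]  x^+=[1.1500]  P^+=[0.1154]
step 5: x^-=[1.0925]  P^-=[0.2041]  S=[0.4641]  K=[0.4398]  nu=[-4.9825]  x^+=[-1.0989]  P^+=[0.1144]

P_post[0,0] = 0.1144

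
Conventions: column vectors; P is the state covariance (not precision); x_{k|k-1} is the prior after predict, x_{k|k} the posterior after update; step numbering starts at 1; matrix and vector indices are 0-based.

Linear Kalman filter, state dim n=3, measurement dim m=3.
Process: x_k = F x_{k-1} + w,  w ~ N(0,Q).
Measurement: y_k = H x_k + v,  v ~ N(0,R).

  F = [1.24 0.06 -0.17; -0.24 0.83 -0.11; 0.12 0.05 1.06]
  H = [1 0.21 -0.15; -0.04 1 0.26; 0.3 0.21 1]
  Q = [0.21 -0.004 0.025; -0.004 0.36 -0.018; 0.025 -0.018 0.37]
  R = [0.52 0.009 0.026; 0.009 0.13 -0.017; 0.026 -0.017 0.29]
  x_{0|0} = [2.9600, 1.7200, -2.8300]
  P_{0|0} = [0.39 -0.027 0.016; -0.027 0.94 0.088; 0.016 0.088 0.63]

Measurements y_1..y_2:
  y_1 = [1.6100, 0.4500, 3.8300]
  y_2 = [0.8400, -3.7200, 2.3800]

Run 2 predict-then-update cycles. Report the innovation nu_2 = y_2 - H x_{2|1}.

step 1: x^-=[4.2547, 1.0285, -2.5586]  P^-=[0.8187 -0.1034 -0.0040; -0.1034 1.0332 0.0066; -0.0040 0.0066 1.0989]  S=[1.3663 0.0461 0.1215; 0.0461 1.2506 0.4525; 0.1215 0.4525 1.4955]  K=[0.5761 -0.1878 0.1571; 0.0654 0.8801 -0.1429; -0.1890 -0.0344 0.7607]  nu=[-3.2445, 0.2569, 4.8962]  x^+=[3.1063, 0.3430, 1.7704]  P^+=[0.2989 -0.0034 -0.0252; -0.0034 0.1388 -0.0828; -0.0252 -0.0828 0.2412]
step 2: x^-=[3.5715, -0.6556, 2.2665]  P^-=[0.6889 -0.0703 -0.0110; -0.0703 0.4909 -0.1149; -0.0110 -0.1149 0.6305]  S=[1.2257 -0.0017 0.1095; -0.0017 0.6107 0.0996; 0.1095 0.0996 0.9404]  K=[0.5377 -0.1878 0.1496; 0.0530 0.7798 -0.1238; -0.1652 -0.0278 0.6634]  nu=[-2.2538, -3.5108, -0.8202]  x^+=[2.8963, -3.4114, 2.1920]  P^+=[0.2795 -0.0052 -0.0222; -0.0052 0.1225 -0.0720; -0.0222 -0.0720 0.2103]

innov = [-2.2538, -3.5108, -0.8202]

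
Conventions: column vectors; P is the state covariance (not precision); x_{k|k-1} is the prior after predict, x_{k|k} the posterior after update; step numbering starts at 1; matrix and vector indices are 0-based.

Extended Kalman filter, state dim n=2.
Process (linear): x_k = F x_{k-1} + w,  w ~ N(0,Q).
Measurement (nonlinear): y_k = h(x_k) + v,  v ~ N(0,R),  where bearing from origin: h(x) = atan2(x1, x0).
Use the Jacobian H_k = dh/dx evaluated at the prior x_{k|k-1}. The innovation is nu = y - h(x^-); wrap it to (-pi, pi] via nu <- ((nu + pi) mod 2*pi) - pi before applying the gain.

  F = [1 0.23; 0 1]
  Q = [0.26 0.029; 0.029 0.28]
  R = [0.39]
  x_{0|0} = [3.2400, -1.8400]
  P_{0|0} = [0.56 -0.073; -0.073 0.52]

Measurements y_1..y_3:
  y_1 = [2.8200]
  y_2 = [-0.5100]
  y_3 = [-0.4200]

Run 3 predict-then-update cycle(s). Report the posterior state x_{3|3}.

step 1: x^-=[2.8168, -1.8400]  P^-=[0.8139 0.0756; 0.0756 0.8000]  H_jac=[0.1625 0.2488]  S=[0.4672]  K=[0.3235; 0.4524]  nu=[-2.8845]  x^+=[1.8837, -3.1451]  P^+=[0.7650 0.0072; 0.0072 0.7044]
step 2: x^-=[1.1604, -3.1451]  P^-=[1.0656 0.1982; 0.1982 0.9844]  H_jac=[0.2799 0.1033]  S=[0.4954]  K=[0.6433; 0.3172]  nu=[0.7073]  x^+=[1.6154, -2.9207]  P^+=[0.8606 0.0972; 0.0972 0.9345]
step 3: x^-=[0.9436, -2.9207]  P^-=[1.2147 0.3411; 0.3411 1.2145]  H_jac=[0.3100 0.1002]  S=[0.5401]  K=[0.7605; 0.4210]  nu=[0.8383]  x^+=[1.5812, -2.5678]  P^+=[0.9024 0.1682; 0.1682 1.1188]

x_post = [1.5812, -2.5678]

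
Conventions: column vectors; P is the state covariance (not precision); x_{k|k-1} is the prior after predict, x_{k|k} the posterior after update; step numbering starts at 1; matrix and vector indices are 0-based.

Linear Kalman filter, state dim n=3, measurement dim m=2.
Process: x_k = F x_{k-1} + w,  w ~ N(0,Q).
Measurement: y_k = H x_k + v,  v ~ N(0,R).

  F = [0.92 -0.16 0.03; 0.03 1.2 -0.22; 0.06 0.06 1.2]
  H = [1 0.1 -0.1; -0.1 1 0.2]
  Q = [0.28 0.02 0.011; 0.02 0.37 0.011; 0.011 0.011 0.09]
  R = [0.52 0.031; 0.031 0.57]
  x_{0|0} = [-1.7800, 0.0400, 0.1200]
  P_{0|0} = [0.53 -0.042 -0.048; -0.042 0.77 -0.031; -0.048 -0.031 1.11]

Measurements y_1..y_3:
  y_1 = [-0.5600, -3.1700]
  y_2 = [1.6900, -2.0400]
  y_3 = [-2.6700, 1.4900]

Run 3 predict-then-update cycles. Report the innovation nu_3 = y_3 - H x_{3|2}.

innov = [-3.5331, 4.1862]

step 1: x^-=[-1.6404, -0.0318, 0.0396]  P^-=[0.7593 -0.1592 0.0237; -0.1592 1.5470 -0.2741; 0.0237 -0.2741 1.6814]  S=[1.2805 -0.0546; -0.0546 2.1131]  K=[0.5747 -0.0942; 0.0483 0.7149; -0.1331 0.0249]  nu=[1.0875, -3.3102]  x^+=[-0.7036, -2.3458, -0.1875]  P^+=[0.3118 -0.0303 0.1281; -0.0303 0.4677 -0.3085; 0.1281 -0.3085 1.6570]
step 2: x^-=[-0.2776, -2.7948, -0.4080]  P^-=[0.5763 -0.1532 0.2823; -0.1532 1.2830 -0.8318; 0.2823 -0.8318 2.4527]  S=[1.0632 0.0267; 0.0267 1.6435]  K=[0.5037 -0.1021; 0.0375 0.6881; -0.0377 -0.2242]  nu=[2.2063, 0.8086]  x^+=[0.7510, -2.1557, -0.6725]  P^+=[0.2922 -0.0670 0.2678; -0.0670 0.5019 -0.5758; 0.2678 -0.5758 2.3682]
step 3: x^-=[1.0156, -2.4163, -0.8913]  P^-=[0.5823 -0.2525 0.5102; -0.2525 1.5032 -1.3979; 0.5102 -1.3979 3.4582]  S=[1.0274 0.0229; 0.0229 1.6883]  K=[0.4955 -0.1303; 0.0201 0.7395; 0.0340 -0.4490]  nu=[-3.5331, 4.1862]  x^+=[-1.2806, 0.6081, -2.8910]  P^+=[0.3044 -0.1084 0.3993; -0.1084 0.5790 -0.8384; 0.3993 -0.8384 3.1173]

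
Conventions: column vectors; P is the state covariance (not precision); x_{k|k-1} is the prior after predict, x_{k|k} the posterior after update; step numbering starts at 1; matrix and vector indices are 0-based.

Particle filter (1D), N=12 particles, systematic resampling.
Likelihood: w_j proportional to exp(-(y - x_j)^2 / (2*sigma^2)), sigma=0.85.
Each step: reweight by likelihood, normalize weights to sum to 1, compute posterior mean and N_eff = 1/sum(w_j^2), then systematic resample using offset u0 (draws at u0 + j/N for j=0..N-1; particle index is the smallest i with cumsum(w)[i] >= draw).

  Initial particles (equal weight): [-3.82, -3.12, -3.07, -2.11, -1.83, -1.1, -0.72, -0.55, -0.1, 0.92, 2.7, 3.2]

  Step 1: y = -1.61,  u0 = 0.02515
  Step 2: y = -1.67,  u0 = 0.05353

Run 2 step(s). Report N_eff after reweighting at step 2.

step 1: w=[0.0078, 0.0472, 0.0524, 0.1925, 0.2214, 0.1912, 0.1323, 0.1052, 0.0472, 0.0027, 0.0000, 0.0000]  mean=-1.5150  Neff=6.3098  idx=[1, 3, 3, 3, 4, 4, 5, 5, 5, 6, 7, 7]
step 2: w=[0.0272, 0.1018, 0.1018, 0.1018, 0.1143, 0.1143, 0.0929, 0.0929, 0.0929, 0.0623, 0.0488, 0.0488]  mean=-1.5528  Neff=10.8075  idx=[1, 2, 2, 3, 4, 5, 5, 6, 7, 8, 9, 11]

N_eff = 10.8075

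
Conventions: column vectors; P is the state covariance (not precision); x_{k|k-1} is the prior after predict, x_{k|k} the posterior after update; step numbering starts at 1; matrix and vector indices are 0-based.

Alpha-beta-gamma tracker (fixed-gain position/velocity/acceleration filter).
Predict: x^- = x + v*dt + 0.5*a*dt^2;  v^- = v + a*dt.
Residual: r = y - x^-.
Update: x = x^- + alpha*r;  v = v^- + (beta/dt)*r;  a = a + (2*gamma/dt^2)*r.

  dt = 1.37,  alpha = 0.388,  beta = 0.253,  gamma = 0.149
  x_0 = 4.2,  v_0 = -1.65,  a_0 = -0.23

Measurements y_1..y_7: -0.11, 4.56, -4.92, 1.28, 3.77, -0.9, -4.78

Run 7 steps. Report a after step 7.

step 1: x_pred=1.7237  r=-1.8337  x^+=1.0122  v^+=-2.3037  a^+=-0.5211
step 2: x_pred=-2.6330  r=7.1930  x^+=0.1579  v^+=-1.6893  a^+=0.6209
step 3: x_pred=-1.5738  r=-3.3462  x^+=-2.8721  v^+=-1.4566  a^+=0.0896
step 4: x_pred=-4.7836  r=6.0636  x^+=-2.4309  v^+=-0.2141  a^+=1.0524
step 5: x_pred=-1.7366  r=5.5066  x^+=0.3999  v^+=2.2446  a^+=1.9267
step 6: x_pred=5.2831  r=-6.1831  x^+=2.8840  v^+=3.7423  a^+=0.9450
step 7: x_pred=8.8977  r=-13.6777  x^+=3.5908  v^+=2.5110  a^+=-1.2267

a_post = -1.2267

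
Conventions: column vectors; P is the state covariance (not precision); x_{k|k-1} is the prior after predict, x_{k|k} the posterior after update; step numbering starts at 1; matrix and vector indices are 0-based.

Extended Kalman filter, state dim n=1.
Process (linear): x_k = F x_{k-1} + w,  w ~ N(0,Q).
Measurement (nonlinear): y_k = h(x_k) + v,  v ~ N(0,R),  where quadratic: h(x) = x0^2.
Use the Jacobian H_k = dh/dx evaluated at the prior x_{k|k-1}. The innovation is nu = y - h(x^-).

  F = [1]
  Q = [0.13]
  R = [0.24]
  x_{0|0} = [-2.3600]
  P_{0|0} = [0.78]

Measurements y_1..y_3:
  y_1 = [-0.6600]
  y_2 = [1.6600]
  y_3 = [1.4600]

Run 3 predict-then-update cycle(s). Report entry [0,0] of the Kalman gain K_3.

K[0,0] = -0.3271

step 1: x^-=[-2.3600]  P^-=[0.9100]  H_jac=[-4.7200]  S=[20.5133]  K=[-0.2094]  nu=[-6.2296]  x^+=[-1.0556]  P^+=[0.0106]
step 2: x^-=[-1.0556]  P^-=[0.1406]  H_jac=[-2.1112]  S=[0.8669]  K=[-0.3425]  nu=[0.5457]  x^+=[-1.2425]  P^+=[0.0389]
step 3: x^-=[-1.2425]  P^-=[0.1689]  H_jac=[-2.4850]  S=[1.2833]  K=[-0.3271]  nu=[-0.0839]  x^+=[-1.2151]  P^+=[0.0316]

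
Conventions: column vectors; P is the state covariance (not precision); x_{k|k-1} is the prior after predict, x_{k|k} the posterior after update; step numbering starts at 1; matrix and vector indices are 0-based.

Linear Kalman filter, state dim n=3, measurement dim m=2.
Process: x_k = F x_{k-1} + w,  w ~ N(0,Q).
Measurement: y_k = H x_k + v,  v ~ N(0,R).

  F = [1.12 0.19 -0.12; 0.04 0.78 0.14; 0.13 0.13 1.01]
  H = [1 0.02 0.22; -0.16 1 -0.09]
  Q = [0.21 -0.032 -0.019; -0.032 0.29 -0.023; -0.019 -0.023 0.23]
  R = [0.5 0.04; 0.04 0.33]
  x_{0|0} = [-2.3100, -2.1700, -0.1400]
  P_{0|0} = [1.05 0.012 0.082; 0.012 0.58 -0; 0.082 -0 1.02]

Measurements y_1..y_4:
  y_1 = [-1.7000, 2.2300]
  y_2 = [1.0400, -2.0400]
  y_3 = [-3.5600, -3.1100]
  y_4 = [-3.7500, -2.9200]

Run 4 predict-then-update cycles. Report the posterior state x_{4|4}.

step 1: x^-=[-2.9827, -1.8046, -0.7238]  P^-=[1.5458 0.1069 0.1181; 0.1069 0.6662 0.1916; 0.1181 0.1916 1.3200]  S=[2.1679 -0.0866; -0.0866 0.9812]  K=[0.7224 -0.0902; 0.1010 0.6529; 0.1931 0.0720]  nu=[1.4780, 3.4922]  x^+=[-2.2300, 0.6247, -0.1871]  P^+=[0.3951 0.0466 -0.1749; 0.0466 0.2373 0.1148; -0.1749 0.1148 1.2365]
step 2: x^-=[-2.3565, 0.3718, -0.3977]  P^-=[0.7937 0.0069 -0.2724; 0.0069 0.4852 0.2652; -0.2724 0.2652 1.4878]  S=[1.2486 -0.0079; -0.0079 0.7898]  K=[0.5870 -0.1151; 0.0637 0.5834; 0.0496 0.2219]  nu=[3.4765, -2.8247]  x^+=[0.0095, -1.0546, -0.8520]  P^+=[0.3519 0.0159 -0.2876; 0.0159 0.2119 0.1593; -0.2876 0.1593 1.4460]
step 3: x^-=[-0.0874, -0.9415, -0.9964]  P^-=[0.7567 -0.0495 -0.4279; -0.0495 0.4804 0.3181; -0.4279 0.3181 1.6815]  S=[1.1508 -0.0311; -0.0311 0.7897]  K=[0.5709 -0.1447; 0.0419 0.5838; -0.0368 0.2964]  nu=[-3.2345, -2.2722]  x^+=[-1.6053, -2.4036, -1.5507]  P^+=[0.3599 -0.0001 -0.3644; -0.0001 0.2108 0.1829; -0.3644 0.1829 1.6099]
step 4: x^-=[-2.0686, -2.1561, -2.0873]  P^-=[0.7817 -0.0795 -0.5308; -0.0795 0.4862 0.3539; -0.5308 0.3539 1.8342]  S=[1.1371 -0.0472; -0.0472 0.7975]  K=[0.5767 -0.1624; 0.0315 0.5875; -0.0917 0.3379]  nu=[-1.1791, -1.2827]  x^+=[-2.5401, -2.9469, -2.4126]  P^+=[0.3737 -0.0083 -0.4170; -0.0083 0.2115 0.1969; -0.4170 0.1969 1.7307]

x_post = [-2.5401, -2.9469, -2.4126]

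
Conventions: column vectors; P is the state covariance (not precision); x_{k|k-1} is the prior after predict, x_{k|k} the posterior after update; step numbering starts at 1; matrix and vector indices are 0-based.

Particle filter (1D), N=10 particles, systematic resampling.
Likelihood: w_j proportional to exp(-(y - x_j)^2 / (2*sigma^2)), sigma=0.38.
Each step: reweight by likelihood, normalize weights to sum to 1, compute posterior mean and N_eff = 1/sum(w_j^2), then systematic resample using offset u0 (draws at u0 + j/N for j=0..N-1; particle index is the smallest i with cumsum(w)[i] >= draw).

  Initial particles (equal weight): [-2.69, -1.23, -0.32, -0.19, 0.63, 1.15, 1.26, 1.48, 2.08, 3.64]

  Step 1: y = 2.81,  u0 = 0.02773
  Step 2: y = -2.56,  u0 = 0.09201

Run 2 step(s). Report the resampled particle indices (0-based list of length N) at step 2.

resampled_idx = [0, 1, 2, 2, 3, 4, 4, 5, 6, 6]

step 1: w=[0.0000, 0.0000, 0.0000, 0.0000, 0.0000, 0.0003, 0.0010, 0.0087, 0.6256, 0.3645]  mean=2.6424  Neff=1.9073  idx=[8, 8, 8, 8, 8, 8, 8, 9, 9, 9]
step 2: w=[0.1429, 0.1429, 0.1429, 0.1429, 0.1429, 0.1429, 0.1429, 0.0000, 0.0000, 0.0000]  mean=2.0800  Neff=7.0000  idx=[0, 1, 2, 2, 3, 4, 4, 5, 6, 6]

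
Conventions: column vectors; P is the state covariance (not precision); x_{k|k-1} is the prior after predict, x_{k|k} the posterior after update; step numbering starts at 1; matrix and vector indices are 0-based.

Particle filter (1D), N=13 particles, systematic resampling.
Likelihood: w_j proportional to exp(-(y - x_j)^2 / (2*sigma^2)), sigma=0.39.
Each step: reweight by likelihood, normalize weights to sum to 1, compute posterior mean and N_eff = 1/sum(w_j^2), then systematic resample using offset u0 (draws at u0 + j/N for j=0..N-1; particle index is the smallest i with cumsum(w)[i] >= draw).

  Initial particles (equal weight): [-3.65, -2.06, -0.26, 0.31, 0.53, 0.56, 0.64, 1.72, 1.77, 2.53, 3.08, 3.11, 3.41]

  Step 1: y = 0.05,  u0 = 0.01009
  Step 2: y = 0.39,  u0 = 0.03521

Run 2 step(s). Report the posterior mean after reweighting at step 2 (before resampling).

step 1: w=[0.0000, 0.0000, 0.2658, 0.2920, 0.1710, 0.1551, 0.1161, 0.0000, 0.0000, 0.0000, 0.0000, 0.0000, 0.0000]  mean=0.2732  Neff=4.4910  idx=[2, 2, 2, 2, 3, 3, 3, 3, 4, 4, 5, 5, 6]
step 2: w=[0.0265, 0.0265, 0.0265, 0.0265, 0.1039, 0.1039, 0.1039, 0.1039, 0.0995, 0.0995, 0.0965, 0.0965, 0.0864]  mean=0.3702  Neff=10.8813  idx=[1, 4, 4, 5, 6, 7, 7, 8, 9, 10, 10, 11, 12]

post_mean = 0.3702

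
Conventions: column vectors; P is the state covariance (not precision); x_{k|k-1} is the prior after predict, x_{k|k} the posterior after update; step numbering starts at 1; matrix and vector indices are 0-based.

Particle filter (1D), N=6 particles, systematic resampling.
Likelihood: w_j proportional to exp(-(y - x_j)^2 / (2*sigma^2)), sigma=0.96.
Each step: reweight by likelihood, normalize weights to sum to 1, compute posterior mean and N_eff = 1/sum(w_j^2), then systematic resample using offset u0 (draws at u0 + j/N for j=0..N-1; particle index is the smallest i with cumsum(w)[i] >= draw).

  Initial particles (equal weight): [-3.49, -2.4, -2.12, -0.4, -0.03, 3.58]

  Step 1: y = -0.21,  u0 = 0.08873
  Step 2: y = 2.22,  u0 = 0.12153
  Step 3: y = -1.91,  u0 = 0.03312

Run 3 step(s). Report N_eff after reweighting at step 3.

step 1: w=[0.0013, 0.0340, 0.0634, 0.4501, 0.4510, 0.0002]  mean=-0.4136  Neff=2.4324  idx=[2, 3, 3, 4, 4, 4]
step 2: w=[0.0002, 0.1002, 0.1002, 0.2665, 0.2665, 0.2665]  mean=-0.1045  Neff=4.2902  idx=[2, 3, 3, 4, 5, 5]
step 3: w=[0.2831, 0.1434, 0.1434, 0.1434, 0.1434, 0.1434]  mean=-0.1348  Neff=5.4661  idx=[0, 0, 1, 2, 3, 5]

N_eff = 5.4661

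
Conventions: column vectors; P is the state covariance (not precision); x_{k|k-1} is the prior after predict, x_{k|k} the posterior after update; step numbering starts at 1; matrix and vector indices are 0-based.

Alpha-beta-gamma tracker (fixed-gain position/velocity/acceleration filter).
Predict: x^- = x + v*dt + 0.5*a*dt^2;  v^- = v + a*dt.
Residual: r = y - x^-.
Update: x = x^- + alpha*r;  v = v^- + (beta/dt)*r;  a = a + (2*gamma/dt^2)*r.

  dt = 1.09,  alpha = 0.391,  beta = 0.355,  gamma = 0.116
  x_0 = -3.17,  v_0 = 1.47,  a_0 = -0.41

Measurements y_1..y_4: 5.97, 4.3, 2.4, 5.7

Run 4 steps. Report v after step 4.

v_post = 0.5142

step 1: x_pred=-1.8113  r=7.7813  x^+=1.2312  v^+=3.5574  a^+=1.1094
step 2: x_pred=5.7678  r=-1.4678  x^+=5.1939  v^+=4.2886  a^+=0.8228
step 3: x_pred=10.3573  r=-7.9573  x^+=7.2460  v^+=2.5939  a^+=-0.7310
step 4: x_pred=9.6391  r=-3.9391  x^+=8.0989  v^+=0.5142  a^+=-1.5002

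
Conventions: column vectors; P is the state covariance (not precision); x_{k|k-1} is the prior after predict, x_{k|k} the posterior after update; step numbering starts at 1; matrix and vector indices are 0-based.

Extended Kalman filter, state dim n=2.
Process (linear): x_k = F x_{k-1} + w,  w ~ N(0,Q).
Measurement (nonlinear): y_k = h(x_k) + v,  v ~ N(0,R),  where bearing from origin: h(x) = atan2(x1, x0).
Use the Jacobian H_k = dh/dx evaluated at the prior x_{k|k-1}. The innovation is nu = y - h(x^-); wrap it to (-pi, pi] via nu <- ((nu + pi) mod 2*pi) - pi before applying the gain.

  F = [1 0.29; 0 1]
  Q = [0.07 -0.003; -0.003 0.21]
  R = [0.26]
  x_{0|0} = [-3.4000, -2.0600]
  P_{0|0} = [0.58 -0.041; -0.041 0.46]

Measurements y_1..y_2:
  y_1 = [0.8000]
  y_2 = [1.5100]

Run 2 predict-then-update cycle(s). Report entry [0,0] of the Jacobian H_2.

H_jac[0,0] = 0.0371

step 1: x^-=[-3.9974, -2.0600]  P^-=[0.6649 0.0894; 0.0894 0.6700]  H_jac=[0.1019 -0.1977]  S=[0.2895]  K=[0.1729; -0.4260]  nu=[-2.8174]  x^+=[-4.4846, -0.8596]  P^+=[0.6562 0.1107; 0.1107 0.6175]
step 2: x^-=[-4.7339, -0.8596]  P^-=[0.8424 0.2868; 0.2868 0.8275]  H_jac=[0.0371 -0.2045]  S=[0.2914]  K=[-0.0939; -0.5441]  nu=[-1.8112]  x^+=[-4.5638, 0.1259]  P^+=[0.8398 0.2719; 0.2719 0.7412]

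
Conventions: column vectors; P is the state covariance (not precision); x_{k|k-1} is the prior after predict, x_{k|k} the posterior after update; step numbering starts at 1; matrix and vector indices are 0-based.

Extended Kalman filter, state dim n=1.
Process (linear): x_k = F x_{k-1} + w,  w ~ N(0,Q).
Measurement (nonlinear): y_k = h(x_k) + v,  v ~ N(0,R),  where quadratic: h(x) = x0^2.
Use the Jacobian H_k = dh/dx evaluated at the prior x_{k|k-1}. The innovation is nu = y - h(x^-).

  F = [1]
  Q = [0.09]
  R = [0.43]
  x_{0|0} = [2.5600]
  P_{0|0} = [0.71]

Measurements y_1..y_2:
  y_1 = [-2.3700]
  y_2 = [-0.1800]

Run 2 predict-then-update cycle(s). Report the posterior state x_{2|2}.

step 1: x^-=[2.5600]  P^-=[0.8000]  H_jac=[5.1200]  S=[21.4015]  K=[0.1914]  nu=[-8.9236]  x^+=[0.8521]  P^+=[0.0161]
step 2: x^-=[0.8521]  P^-=[0.1061]  H_jac=[1.7043]  S=[0.7381]  K=[0.2449]  nu=[-0.9061]  x^+=[0.6302]  P^+=[0.0618]

x_post = [0.6302]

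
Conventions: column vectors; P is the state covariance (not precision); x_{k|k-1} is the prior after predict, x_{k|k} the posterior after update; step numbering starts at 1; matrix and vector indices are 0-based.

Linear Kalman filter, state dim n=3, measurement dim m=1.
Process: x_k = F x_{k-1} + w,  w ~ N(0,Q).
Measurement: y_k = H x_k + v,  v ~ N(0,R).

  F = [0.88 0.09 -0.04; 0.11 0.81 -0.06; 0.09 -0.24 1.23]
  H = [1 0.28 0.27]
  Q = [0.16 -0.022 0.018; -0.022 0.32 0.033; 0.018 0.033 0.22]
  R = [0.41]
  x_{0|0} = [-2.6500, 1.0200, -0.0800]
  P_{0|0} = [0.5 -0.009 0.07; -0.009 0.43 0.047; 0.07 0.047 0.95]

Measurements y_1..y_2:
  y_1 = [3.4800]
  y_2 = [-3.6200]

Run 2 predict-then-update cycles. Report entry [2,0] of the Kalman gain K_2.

step 1: x^-=[-2.2370, 0.5395, -0.5817]  P^-=[0.5455 0.0477 0.0846; 0.0477 0.6045 -0.0596; 0.0846 -0.0596 1.6742]  S=[1.1883]  K=[0.4895; 0.1691; 0.4375]  nu=[5.7230]  x^+=[0.5645, 1.5071, 1.9222]  P^+=[0.2608 -0.0506 -0.1699; -0.0506 0.5705 -0.1475; -0.1699 -0.1475 1.4467]
step 2: x^-=[0.5555, 1.1675, 2.0534]  P^-=[0.3739 0.0270 -0.2356; 0.0270 0.7102 -0.3556; -0.2356 -0.3556 2.4954]  S=[0.8556]  K=[0.3715; 0.1518; 0.3957]  nu=[-5.0568]  x^+=[-1.3229, 0.3998, 0.0525]  P^+=[0.2558 -0.0212 -0.3614; -0.0212 0.6905 -0.4070; -0.3614 -0.4070 2.3614]

K[2,0] = 0.3957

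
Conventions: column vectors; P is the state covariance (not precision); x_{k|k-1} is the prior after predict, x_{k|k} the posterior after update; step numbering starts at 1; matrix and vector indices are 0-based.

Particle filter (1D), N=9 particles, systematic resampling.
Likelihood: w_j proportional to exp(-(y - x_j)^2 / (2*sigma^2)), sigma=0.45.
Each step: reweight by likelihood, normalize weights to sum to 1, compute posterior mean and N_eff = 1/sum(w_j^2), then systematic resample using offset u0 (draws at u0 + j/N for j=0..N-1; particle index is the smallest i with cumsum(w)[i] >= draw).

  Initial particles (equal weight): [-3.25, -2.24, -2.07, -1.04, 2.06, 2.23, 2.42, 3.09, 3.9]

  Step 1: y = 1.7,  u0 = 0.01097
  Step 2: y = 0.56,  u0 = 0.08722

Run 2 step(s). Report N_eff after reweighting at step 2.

step 1: w=[0.0000, 0.0000, 0.0000, 0.0000, 0.4801, 0.3304, 0.1838, 0.0056, 0.0000]  mean=2.1881  Neff=2.6772  idx=[4, 4, 4, 4, 4, 5, 5, 5, 6]
step 2: w=[0.1711, 0.1711, 0.1711, 0.1711, 0.1711, 0.0452, 0.0452, 0.0452, 0.0086]  mean=2.0862  Neff=6.5511  idx=[0, 1, 1, 2, 3, 3, 4, 5, 7]

N_eff = 6.5511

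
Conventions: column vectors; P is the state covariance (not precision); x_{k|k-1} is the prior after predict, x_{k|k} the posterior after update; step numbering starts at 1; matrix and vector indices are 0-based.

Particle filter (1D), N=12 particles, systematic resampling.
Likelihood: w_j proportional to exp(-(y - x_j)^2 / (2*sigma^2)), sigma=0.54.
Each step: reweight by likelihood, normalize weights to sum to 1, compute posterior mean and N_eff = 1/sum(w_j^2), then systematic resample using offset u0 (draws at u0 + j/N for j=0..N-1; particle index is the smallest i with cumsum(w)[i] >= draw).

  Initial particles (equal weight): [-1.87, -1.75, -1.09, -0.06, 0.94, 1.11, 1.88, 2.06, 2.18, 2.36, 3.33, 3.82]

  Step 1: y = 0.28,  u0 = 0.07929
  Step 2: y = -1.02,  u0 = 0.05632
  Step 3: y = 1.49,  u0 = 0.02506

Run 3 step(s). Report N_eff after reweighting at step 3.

step 1: w=[0.0002, 0.0005, 0.0241, 0.4936, 0.2852, 0.1847, 0.0075, 0.0026, 0.0012, 0.0004, 0.0000, 0.0000]  mean=0.4389  Neff=2.7798  idx=[3, 3, 3, 3, 3, 3, 4, 4, 4, 5, 5, 7]
step 2: w=[0.1660, 0.1660, 0.1660, 0.1660, 0.1660, 0.1660, 0.0011, 0.0011, 0.0011, 0.0003, 0.0003, 0.0000]  mean=-0.0559  Neff=6.0482  idx=[0, 0, 1, 1, 2, 2, 3, 3, 4, 4, 5, 5]
step 3: w=[0.0833, 0.0833, 0.0833, 0.0833, 0.0833, 0.0833, 0.0833, 0.0833, 0.0833, 0.0833, 0.0833, 0.0833]  mean=-0.0600  Neff=12.0000  idx=[0, 1, 2, 3, 4, 5, 6, 7, 8, 9, 10, 11]

N_eff = 12.0000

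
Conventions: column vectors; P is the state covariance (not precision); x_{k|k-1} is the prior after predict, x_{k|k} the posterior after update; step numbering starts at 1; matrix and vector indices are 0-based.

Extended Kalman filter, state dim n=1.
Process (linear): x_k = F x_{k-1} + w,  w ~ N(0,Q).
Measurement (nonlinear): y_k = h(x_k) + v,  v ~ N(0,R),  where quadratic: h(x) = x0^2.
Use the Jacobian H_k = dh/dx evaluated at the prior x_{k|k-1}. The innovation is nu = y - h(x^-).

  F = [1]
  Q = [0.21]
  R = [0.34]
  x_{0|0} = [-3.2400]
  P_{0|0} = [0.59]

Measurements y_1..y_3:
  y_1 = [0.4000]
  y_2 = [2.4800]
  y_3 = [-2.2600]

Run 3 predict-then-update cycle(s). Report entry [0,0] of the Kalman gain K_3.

step 1: x^-=[-3.2400]  P^-=[0.8000]  H_jac=[-6.4800]  S=[33.9323]  K=[-0.1528]  nu=[-10.0976]  x^+=[-1.6973]  P^+=[0.0080]
step 2: x^-=[-1.6973]  P^-=[0.2180]  H_jac=[-3.3947]  S=[2.8524]  K=[-0.2595]  nu=[-0.4010]  x^+=[-1.5933]  P^+=[0.0260]
step 3: x^-=[-1.5933]  P^-=[0.2360]  H_jac=[-3.1866]  S=[2.7363]  K=[-0.2748]  nu=[-4.7986]  x^+=[-0.2745]  P^+=[0.0293]

K[0,0] = -0.2748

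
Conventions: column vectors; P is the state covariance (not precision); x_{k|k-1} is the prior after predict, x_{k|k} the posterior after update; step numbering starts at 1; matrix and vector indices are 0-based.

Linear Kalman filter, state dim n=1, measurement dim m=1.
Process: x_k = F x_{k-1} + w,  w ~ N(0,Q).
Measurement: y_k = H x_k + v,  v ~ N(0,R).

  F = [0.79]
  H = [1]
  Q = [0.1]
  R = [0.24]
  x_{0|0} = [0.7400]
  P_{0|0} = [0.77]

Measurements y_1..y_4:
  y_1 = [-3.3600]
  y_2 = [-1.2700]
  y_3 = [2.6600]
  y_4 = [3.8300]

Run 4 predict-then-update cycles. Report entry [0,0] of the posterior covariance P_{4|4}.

P_post[0,0] = 0.0967

step 1: x^-=[0.5846]  P^-=[0.5806]  S=[0.8206]  K=[0.7075]  nu=[-3.9446]  x^+=[-2.2063]  P^+=[0.1698]
step 2: x^-=[-1.7430]  P^-=[0.2060]  S=[0.4460]  K=[0.4619]  nu=[0.4730]  x^+=[-1.5245]  P^+=[0.1108]
step 3: x^-=[-1.2044]  P^-=[0.1692]  S=[0.4092]  K=[0.4135]  nu=[3.8644]  x^+=[0.3934]  P^+=[0.0992]
step 4: x^-=[0.3108]  P^-=[0.1619]  S=[0.4019]  K=[0.4029]  nu=[3.5192]  x^+=[1.7286]  P^+=[0.0967]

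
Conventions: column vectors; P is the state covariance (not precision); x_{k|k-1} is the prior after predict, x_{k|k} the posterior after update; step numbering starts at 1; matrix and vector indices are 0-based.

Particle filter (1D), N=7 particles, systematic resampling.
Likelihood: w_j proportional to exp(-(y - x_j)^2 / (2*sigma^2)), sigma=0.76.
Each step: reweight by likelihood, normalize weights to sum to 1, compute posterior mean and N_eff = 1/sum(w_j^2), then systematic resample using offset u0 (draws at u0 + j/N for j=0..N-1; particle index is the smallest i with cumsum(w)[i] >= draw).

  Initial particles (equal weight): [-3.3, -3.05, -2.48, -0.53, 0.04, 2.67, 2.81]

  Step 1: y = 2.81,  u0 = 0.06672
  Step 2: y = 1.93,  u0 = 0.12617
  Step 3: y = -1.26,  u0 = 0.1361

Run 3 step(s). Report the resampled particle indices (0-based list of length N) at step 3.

resampled_idx = [0, 1, 2, 2, 3, 4, 6]

step 1: w=[0.0000, 0.0000, 0.0000, 0.0000, 0.0007, 0.4954, 0.5039]  mean=2.7387  Neff=2.0026  idx=[5, 5, 5, 5, 6, 6, 6]
step 2: w=[0.1547, 0.1547, 0.1547, 0.1547, 0.1271, 0.1271, 0.1271]  mean=2.7234  Neff=6.9367  idx=[0, 1, 2, 3, 4, 5, 6]
step 3: w=[0.1946, 0.1946, 0.1946, 0.1946, 0.0738, 0.0738, 0.0738]  mean=2.7010  Neff=5.9566  idx=[0, 1, 2, 2, 3, 4, 6]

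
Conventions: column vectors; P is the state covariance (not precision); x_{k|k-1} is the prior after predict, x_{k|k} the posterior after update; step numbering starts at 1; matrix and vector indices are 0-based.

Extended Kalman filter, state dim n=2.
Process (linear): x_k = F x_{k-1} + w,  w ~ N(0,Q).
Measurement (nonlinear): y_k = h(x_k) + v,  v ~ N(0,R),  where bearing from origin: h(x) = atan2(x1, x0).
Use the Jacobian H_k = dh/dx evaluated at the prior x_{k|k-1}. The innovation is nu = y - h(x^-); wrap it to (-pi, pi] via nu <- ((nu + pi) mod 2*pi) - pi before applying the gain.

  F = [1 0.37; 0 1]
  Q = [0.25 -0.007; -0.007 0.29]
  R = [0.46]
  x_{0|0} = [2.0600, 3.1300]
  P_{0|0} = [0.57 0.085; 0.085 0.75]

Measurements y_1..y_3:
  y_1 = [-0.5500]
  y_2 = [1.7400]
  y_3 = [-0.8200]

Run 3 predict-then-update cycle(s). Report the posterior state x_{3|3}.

step 1: x^-=[3.2181, 3.1300]  P^-=[0.9856 0.3555; 0.3555 1.0400]  H_jac=[-0.1553 0.1597]  S=[0.4927]  K=[-0.1955; 0.2250]  nu=[-1.3215]  x^+=[3.4764, 2.8326]  P^+=[0.9667 0.3772; 0.3772 1.0151]
step 2: x^-=[4.5245, 2.8326]  P^-=[1.6348 0.7457; 0.7457 1.3051]  H_jac=[-0.0994 0.1588]  S=[0.4855]  K=[-0.0908; 0.2741]  nu=[1.1806]  x^+=[4.4173, 3.1563]  P^+=[1.6308 0.7578; 0.7578 1.2686]
step 3: x^-=[5.5851, 3.1563]  P^-=[2.6153 1.2202; 1.2202 1.5586]  H_jac=[-0.0767 0.1357]  S=[0.4787]  K=[-0.0731; 0.2464]  nu=[-1.3344]  x^+=[5.6826, 2.8275]  P^+=[2.6127 1.2288; 1.2288 1.5295]

x_post = [5.6826, 2.8275]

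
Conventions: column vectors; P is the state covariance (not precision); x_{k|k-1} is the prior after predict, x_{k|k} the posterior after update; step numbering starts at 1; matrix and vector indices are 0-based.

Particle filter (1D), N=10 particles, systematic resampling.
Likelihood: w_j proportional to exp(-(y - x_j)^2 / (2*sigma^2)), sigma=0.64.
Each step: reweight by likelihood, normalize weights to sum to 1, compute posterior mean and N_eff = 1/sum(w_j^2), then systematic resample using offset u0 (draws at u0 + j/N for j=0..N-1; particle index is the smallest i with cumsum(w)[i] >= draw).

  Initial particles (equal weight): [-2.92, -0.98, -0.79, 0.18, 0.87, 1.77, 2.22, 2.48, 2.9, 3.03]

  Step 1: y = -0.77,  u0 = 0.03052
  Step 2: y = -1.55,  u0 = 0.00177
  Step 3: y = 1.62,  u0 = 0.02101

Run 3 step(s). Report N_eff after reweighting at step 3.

N_eff = 7.5298

step 1: w=[0.0015, 0.4083, 0.4307, 0.1432, 0.0162, 0.0002, 0.0000, 0.0000, 0.0000, 0.0000]  mean=-0.7047  Neff=2.6814  idx=[1, 1, 1, 1, 2, 2, 2, 2, 2, 3]
step 2: w=[0.1297, 0.1297, 0.1297, 0.1297, 0.0953, 0.0953, 0.0953, 0.0953, 0.0953, 0.0050]  mean=-0.8837  Neff=8.8761  idx=[0, 0, 1, 2, 3, 3, 4, 5, 6, 8]
step 3: w=[0.0532, 0.0532, 0.0532, 0.0532, 0.0532, 0.0532, 0.1701, 0.1701, 0.1701, 0.1701]  mean=-0.8507  Neff=7.5298  idx=[0, 2, 4, 6, 6, 7, 7, 8, 8, 9]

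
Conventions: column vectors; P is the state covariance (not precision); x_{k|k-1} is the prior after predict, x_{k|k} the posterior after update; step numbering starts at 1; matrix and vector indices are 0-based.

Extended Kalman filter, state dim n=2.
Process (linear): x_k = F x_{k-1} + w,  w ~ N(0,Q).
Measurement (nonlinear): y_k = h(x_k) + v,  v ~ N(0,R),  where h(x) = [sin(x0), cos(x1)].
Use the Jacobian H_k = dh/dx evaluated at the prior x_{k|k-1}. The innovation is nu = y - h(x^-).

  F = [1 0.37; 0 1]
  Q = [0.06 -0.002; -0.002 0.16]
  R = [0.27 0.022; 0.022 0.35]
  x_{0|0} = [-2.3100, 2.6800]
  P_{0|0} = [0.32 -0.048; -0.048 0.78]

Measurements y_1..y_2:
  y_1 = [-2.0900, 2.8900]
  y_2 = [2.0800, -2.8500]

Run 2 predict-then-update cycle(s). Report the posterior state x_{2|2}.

step 1: x^-=[-1.3184, 2.6800]  P^-=[0.4513 0.2386; 0.2386 0.9400]  H_jac=[0.2497 0.0000; 0.0000 -0.4454]  S=[0.2981 -0.0045; -0.0045 0.5365]  K=[0.3750 -0.1949; 0.1880 -0.7788]  nu=[-1.1217, 3.7853]  x^+=[-2.4769, -0.4789]  P^+=[0.3883 0.1347; 0.1347 0.6027]
step 2: x^-=[-2.6541, -0.4789]  P^-=[0.6304 0.3557; 0.3557 0.7627]  H_jac=[-0.8835 0.0000; 0.0000 0.4608]  S=[0.7621 -0.1228; -0.1228 0.5120]  K=[-0.7066 0.1506; -0.3138 0.6113]  nu=[2.5484, -3.7375]  x^+=[-5.0178, -3.5633]  P^+=[0.2122 0.0807; 0.0807 0.4493]

x_post = [-5.0178, -3.5633]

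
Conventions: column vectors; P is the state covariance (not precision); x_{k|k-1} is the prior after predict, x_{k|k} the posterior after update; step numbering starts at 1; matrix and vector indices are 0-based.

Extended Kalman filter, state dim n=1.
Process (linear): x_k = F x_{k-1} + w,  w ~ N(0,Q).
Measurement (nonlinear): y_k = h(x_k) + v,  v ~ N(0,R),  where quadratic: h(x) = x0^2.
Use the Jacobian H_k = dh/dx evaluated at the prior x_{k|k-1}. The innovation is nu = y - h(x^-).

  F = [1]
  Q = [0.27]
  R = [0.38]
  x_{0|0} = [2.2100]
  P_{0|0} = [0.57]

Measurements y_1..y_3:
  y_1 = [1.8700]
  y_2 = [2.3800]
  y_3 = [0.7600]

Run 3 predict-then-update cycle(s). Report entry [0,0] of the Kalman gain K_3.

step 1: x^-=[2.2100]  P^-=[0.8400]  H_jac=[4.4200]  S=[16.7906]  K=[0.2211]  nu=[-3.0141]  x^+=[1.5435]  P^+=[0.0190]
step 2: x^-=[1.5435]  P^-=[0.2890]  H_jac=[3.0870]  S=[3.1342]  K=[0.2847]  nu=[-0.0024]  x^+=[1.5428]  P^+=[0.0350]
step 3: x^-=[1.5428]  P^-=[0.3050]  H_jac=[3.0856]  S=[3.2843]  K=[0.2866]  nu=[-1.6203]  x^+=[1.0785]  P^+=[0.0353]

K[0,0] = 0.2866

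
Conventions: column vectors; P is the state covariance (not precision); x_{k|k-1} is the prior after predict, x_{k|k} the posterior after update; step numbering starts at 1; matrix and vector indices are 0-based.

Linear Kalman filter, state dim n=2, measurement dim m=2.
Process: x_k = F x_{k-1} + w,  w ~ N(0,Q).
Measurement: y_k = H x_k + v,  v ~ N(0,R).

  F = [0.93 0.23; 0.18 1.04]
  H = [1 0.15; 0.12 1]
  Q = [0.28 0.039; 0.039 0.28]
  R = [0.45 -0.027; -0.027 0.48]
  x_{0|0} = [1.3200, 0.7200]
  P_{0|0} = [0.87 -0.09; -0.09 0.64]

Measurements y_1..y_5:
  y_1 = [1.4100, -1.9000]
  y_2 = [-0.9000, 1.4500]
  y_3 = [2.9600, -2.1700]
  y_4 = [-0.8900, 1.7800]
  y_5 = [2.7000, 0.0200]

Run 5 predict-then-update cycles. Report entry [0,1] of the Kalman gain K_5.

K[0,1] = 0.0589

step 1: x^-=[1.3932, 0.9864]  P^-=[1.0278 0.2470; 0.2470 0.9667]  S=[1.5737 0.4927; 0.4927 1.5208]  K=[0.6682 0.0270; 0.0489 0.6393]  nu=[-0.1312, -3.0536]  x^+=[1.2232, -0.9722]  P^+=[0.3063 -0.0418; -0.0418 0.3106]
step 2: x^-=[0.9140, -0.7909]  P^-=[0.5434 0.1224; 0.1224 0.6102]  S=[1.0438 0.2543; 0.2543 1.1274]  K=[0.5266 0.0476; 0.0739 0.5376]  nu=[-1.6953, 2.1313]  x^+=[0.1227, 0.2295]  P^+=[0.2387 -0.0200; -0.0200 0.2584]
step 3: x^-=[0.1669, 0.2607]  P^-=[0.4915 0.1206; 0.1206 0.5598]  S=[0.9903 0.2387; 0.2387 1.0758]  K=[0.5012 0.0557; 0.0823 0.5155]  nu=[2.7540, -2.4508]  x^+=[1.4106, -0.7761]  P^+=[0.2261 -0.0139; -0.0139 0.2469]
step 4: x^-=[1.1334, -0.5532]  P^-=[0.4827 0.1219; 0.1219 0.5492]  S=[0.9816 0.2374; 0.2374 1.0654]  K=[0.4963 0.0582; 0.0847 0.5103]  nu=[-1.9404, 2.1972]  x^+=[0.2983, 0.4038]  P^+=[0.2236 -0.0123; -0.0123 0.2442]
step 5: x^-=[0.3702, 0.4736]  P^-=[0.4810 0.1224; 0.1224 0.5467]  S=[0.9801 0.2374; 0.2374 1.0630]  K=[0.4953 0.0589; 0.0853 0.5091]  nu=[2.2587, -0.4981]  x^+=[1.4597, 0.4127]  P^+=[0.2231 -0.0119; -0.0119 0.2435]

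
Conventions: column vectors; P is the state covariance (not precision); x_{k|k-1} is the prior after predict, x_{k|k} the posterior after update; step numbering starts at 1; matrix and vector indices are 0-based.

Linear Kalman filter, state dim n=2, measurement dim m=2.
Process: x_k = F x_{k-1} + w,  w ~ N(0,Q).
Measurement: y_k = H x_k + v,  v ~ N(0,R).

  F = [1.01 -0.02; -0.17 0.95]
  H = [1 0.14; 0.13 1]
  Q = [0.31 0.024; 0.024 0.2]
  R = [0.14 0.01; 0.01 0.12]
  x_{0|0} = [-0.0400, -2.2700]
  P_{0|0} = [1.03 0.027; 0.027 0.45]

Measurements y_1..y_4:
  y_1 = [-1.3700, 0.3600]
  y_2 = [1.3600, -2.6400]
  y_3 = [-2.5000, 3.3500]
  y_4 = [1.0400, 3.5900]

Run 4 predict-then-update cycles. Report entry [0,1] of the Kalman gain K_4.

step 1: x^-=[0.0050, -2.1497]  P^-=[1.3598 -0.1354; -0.1354 0.6272]  S=[1.4742 0.1367; 0.1367 0.7349]  K=[0.9202 -0.1149; -0.1111 0.8501]  nu=[-1.0740, 2.5090]  x^+=[-1.2716, 0.1025]  P^+=[0.1307 -0.0216; -0.0216 0.1037]
step 2: x^-=[-1.2863, 0.3136]  P^-=[0.4442 -0.0212; -0.0212 0.3043]  S=[0.5843 0.0888; 0.0888 0.4263]  K=[0.7665 -0.0739; -0.0731 0.7226]  nu=[2.6024, -2.7863]  x^+=[0.9142, -1.8902]  P^+=[0.1087 -0.0153; -0.0153 0.0880]
step 3: x^-=[0.9611, -1.9511]  P^-=[0.4216 -0.0111; -0.0111 0.2875]  S=[0.5641 0.0937; 0.0937 0.4117]  K=[0.7555 -0.0659; -0.0663 0.7098]  nu=[-3.1879, 5.1762]  x^+=[-1.7885, 1.9345]  P^+=[0.1071 -0.0143; -0.0143 0.0864]
step 4: x^-=[-1.8451, 2.1418]  P^-=[0.4199 -0.0098; -0.0098 0.2857]  S=[0.5627 0.0946; 0.0946 0.4102]  K=[0.7546 -0.0648; -0.0654 0.7084]  nu=[2.5852, 1.6880]  x^+=[-0.0037, 3.1685]  P^+=[0.1070 -0.0141; -0.0141 0.0862]

K[0,1] = -0.0648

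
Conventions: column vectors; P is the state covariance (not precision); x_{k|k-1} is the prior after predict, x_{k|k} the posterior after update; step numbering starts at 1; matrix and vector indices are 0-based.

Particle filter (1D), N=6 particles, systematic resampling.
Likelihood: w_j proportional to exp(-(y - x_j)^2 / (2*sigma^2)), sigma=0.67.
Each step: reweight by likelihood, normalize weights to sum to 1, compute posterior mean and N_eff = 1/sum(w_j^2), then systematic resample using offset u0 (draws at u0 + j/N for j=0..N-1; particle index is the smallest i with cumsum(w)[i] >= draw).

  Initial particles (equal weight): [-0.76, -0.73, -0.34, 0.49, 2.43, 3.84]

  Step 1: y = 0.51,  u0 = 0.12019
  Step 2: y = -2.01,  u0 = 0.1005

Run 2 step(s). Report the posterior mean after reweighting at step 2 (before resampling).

post_mean = -0.6247

step 1: w=[0.0917, 0.0997, 0.2471, 0.5524, 0.0091, 0.0000]  mean=0.0663  Neff=2.5998  idx=[1, 2, 3, 3, 3, 3]
step 2: w=[0.7686, 0.2134, 0.0045, 0.0045, 0.0045, 0.0045]  mean=-0.6247  Neff=1.5716  idx=[0, 0, 0, 0, 0, 1]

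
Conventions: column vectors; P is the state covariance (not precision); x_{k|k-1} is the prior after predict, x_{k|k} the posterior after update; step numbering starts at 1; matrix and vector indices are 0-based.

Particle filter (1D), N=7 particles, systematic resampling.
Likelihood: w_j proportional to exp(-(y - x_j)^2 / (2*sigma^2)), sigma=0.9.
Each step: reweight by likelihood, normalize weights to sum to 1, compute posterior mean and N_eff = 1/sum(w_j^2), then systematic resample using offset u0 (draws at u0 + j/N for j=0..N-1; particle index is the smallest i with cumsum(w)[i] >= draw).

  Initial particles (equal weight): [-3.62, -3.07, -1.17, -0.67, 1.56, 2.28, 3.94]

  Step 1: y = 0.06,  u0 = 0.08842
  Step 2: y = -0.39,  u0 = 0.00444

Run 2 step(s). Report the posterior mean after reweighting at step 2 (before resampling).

post_mean = -0.7289

step 1: w=[0.0002, 0.0017, 0.2783, 0.5095, 0.1765, 0.0338, 0.0001]  mean=-0.3200  Neff=2.7075  idx=[2, 2, 3, 3, 3, 4, 4]
step 2: w=[0.1553, 0.1553, 0.2154, 0.2154, 0.2154, 0.0216, 0.0216]  mean=-0.7289  Neff=5.3093  idx=[0, 0, 1, 2, 3, 3, 4]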